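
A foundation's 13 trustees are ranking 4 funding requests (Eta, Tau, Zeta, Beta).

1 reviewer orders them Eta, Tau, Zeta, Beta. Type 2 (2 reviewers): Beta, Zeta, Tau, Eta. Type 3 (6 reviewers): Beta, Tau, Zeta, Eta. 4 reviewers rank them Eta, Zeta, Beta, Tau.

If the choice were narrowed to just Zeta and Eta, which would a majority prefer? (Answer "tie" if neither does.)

Zeta

Ballots ranking Zeta above Eta: 2 + 6 = 8.
Ballots ranking Eta above Zeta: 13 − 8 = 5.
Zeta wins the head-to-head 8–5.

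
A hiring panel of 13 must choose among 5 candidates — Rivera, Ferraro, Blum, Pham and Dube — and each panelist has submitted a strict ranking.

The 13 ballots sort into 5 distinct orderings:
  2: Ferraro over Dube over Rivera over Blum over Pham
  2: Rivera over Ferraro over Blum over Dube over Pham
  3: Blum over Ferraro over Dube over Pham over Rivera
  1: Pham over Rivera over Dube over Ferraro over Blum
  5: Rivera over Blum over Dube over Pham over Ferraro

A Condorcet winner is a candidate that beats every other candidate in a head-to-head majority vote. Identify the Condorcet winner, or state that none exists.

Rivera

Pairwise majorities:
Rivera vs Ferraro: Rivera wins 8–5.
Rivera vs Blum: Rivera, 10–3.
Rivera–Pham: Rivera 9–4.
Rivera vs Dube: Rivera, 8–5.
Ferraro vs Blum: Blum, 8–5.
Ferraro vs Pham: Ferraro wins 7–6.
Ferraro vs Dube: Ferraro, 7–6.
Blum vs Pham: Blum, 12–1.
Blum–Dube: Blum 10–3.
Pham–Dube: Dube 12–1.
Only Rivera has no losses; Rivera is the Condorcet winner.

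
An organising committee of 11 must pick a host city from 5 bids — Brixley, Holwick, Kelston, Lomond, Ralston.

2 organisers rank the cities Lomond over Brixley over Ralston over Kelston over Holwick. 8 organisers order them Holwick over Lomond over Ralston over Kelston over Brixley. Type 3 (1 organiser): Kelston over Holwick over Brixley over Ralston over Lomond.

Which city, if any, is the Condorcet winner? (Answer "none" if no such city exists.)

Check each pair by majority over 11 ballots:
Brixley vs Holwick: 2 for Brixley, 9 for Holwick — Holwick by 9–2.
Brixley vs Kelston: Brixley preferred on 2 ballots; Kelston wins 9–2.
Brixley vs Lomond: 1 to 10, Lomond.
Brixley vs Ralston: 2+1 = 3 for Brixley, 8 for Ralston — Ralston by 8–3.
Holwick vs Kelston: 8 for Holwick, 3 for Kelston — Holwick by 8–3.
Holwick vs Lomond: 9 to 2, Holwick.
Holwick vs Ralston: 9 to 2, Holwick.
Kelston vs Lomond: Kelston is ranked higher on 1 ballot, Lomond on 10. Lomond wins 10–1.
Kelston vs Ralston: Kelston is ranked higher on 1 ballot, Ralston on 10. Ralston wins 10–1.
Lomond vs Ralston: 10 to 1, Lomond.
Holwick beats each of Brixley, Kelston, Lomond, Ralston — Holwick is the Condorcet winner.

Holwick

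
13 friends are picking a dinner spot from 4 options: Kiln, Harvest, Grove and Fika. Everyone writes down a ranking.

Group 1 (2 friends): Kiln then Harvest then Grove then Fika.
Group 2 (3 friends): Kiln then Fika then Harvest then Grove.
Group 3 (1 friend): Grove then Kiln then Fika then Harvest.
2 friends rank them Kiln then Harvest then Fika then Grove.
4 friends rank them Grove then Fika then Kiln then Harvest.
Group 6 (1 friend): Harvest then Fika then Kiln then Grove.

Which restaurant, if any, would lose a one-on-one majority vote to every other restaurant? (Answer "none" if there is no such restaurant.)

Head-to-head results (13 friends):
Kiln vs Harvest: Kiln is ranked higher on 2+3+1+2+4 = 12 ballots, Harvest on 1. Kiln wins 12–1.
Kiln vs Grove: Kiln wins 8–5.
Kiln–Fika: Kiln 8–5.
Harvest vs Grove: 2+3+2+1 = 8 for Harvest, 5 for Grove — Harvest by 8–5.
Harvest vs Fika: Fika wins 8–5.
Grove vs Fika: Grove preferred on 2+1+4 = 7 ballots; Grove wins 7–6.
No restaurant is winless: Kiln beats Harvest; Harvest beats Grove; Grove beats Fika; Fika beats Harvest. There is no Condorcet loser.

none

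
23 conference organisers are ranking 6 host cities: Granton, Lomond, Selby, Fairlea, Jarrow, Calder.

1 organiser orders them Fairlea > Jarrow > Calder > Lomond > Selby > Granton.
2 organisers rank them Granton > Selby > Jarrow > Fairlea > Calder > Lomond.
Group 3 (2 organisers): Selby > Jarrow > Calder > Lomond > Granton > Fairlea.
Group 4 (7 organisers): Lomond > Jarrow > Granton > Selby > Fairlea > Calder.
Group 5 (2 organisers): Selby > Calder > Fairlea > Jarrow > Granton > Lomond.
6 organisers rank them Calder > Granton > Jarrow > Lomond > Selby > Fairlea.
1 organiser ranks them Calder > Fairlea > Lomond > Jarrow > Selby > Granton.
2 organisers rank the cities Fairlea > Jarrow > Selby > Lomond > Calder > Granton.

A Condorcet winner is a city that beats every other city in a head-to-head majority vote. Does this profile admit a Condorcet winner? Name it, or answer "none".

Head-to-head results (23 organisers):
Granton vs Lomond: Lomond wins 13–10.
Granton vs Selby: Granton wins 15–8.
Granton vs Fairlea: 2+2+7+6 = 17 for Granton, 6 for Fairlea — Granton by 17–6.
Granton vs Jarrow: 8 to 15, Jarrow.
Granton vs Calder: Calder, 14–9.
Lomond vs Selby: Lomond, 15–8.
Lomond vs Fairlea: Lomond preferred on 2+7+6 = 15 ballots; Lomond wins 15–8.
Lomond vs Jarrow: Jarrow, 15–8.
Lomond vs Calder: 9 to 14, Calder.
Selby vs Fairlea: 19 to 4, Selby.
Selby vs Jarrow: Jarrow wins 17–6.
Selby vs Calder: Selby preferred on 2+2+7+2+2 = 15 ballots; Selby wins 15–8.
Fairlea vs Jarrow: Fairlea is ranked higher on 1+2+1+2 = 6 ballots, Jarrow on 17. Jarrow wins 17–6.
Fairlea vs Calder: 1+2+7+2 = 12 for Fairlea, 11 for Calder — Fairlea by 12–11.
Jarrow vs Calder: Jarrow, 14–9.
Jarrow beats each of Granton, Lomond, Selby, Fairlea, Calder — Jarrow is the Condorcet winner.

Jarrow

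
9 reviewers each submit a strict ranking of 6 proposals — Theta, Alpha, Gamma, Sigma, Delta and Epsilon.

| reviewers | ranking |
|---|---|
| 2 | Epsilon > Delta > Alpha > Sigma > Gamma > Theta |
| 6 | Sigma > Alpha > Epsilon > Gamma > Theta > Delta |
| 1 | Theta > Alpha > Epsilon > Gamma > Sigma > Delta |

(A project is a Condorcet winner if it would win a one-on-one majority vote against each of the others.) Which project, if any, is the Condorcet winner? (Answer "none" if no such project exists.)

Pairwise majorities:
Theta vs Alpha: Alpha wins 8–1.
Theta vs Gamma: Gamma wins 8–1.
Theta–Sigma: Sigma 8–1.
Theta–Delta: Theta 7–2.
Theta vs Epsilon: Epsilon, 8–1.
Alpha vs Gamma: Alpha, 9–0.
Alpha vs Sigma: Sigma, 6–3.
Alpha–Delta: Alpha 7–2.
Alpha–Epsilon: Alpha 7–2.
Gamma–Sigma: Sigma 8–1.
Gamma–Delta: Gamma 7–2.
Gamma–Epsilon: Epsilon 9–0.
Sigma–Delta: Sigma 7–2.
Sigma–Epsilon: Sigma 6–3.
Delta vs Epsilon: Epsilon, 9–0.
Sigma defeats every rival head-to-head and is the Condorcet winner.

Sigma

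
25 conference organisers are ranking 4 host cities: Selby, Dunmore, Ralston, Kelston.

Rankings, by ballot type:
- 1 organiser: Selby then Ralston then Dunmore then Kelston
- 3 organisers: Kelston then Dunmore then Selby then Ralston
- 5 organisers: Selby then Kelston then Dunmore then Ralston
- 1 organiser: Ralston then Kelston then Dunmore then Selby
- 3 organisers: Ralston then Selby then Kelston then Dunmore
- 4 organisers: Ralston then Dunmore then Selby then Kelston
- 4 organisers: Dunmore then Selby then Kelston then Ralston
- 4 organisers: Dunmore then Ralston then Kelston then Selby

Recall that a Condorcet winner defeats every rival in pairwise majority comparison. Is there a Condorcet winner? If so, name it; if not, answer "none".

Head-to-head results (25 organisers):
Selby vs Dunmore: Dunmore wins 16–9.
Selby vs Ralston: Selby, 13–12.
Selby vs Kelston: Selby, 17–8.
Dunmore vs Ralston: Dunmore, 16–9.
Dunmore vs Kelston: Dunmore wins 13–12.
Ralston–Kelston: Ralston 13–12.
Only Dunmore has no losses; Dunmore is the Condorcet winner.

Dunmore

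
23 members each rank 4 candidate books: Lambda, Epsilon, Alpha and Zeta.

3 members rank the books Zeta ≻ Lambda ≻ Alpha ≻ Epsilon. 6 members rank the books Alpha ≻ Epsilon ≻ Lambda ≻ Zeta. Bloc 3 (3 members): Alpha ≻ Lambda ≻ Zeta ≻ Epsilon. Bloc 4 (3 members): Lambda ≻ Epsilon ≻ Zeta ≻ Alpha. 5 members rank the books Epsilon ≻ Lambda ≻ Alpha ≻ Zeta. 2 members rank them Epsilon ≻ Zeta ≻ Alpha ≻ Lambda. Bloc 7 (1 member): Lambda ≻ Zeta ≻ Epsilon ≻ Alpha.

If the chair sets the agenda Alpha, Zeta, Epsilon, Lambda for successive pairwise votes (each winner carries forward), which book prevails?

Lambda

Round 1: Alpha vs Zeta — 14–9, Alpha advances.
Round 2: Alpha vs Epsilon — 12–11, Alpha advances.
Round 3: Alpha vs Lambda — 11–12, Lambda advances.
Lambda survives the agenda.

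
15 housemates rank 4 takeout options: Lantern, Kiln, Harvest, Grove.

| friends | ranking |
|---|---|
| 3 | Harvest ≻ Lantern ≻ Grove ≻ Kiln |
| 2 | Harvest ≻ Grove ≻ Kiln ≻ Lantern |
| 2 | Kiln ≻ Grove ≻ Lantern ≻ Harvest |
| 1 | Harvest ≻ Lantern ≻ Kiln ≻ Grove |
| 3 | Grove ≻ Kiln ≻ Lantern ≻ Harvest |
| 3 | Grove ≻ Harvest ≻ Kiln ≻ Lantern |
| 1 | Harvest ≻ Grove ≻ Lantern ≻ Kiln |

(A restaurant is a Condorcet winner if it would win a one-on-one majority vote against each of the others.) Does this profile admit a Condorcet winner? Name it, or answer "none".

Grove

Check each pair by majority over 15 ballots:
Lantern vs Kiln: Kiln, 10–5.
Lantern–Harvest: Harvest 10–5.
Lantern vs Grove: Grove, 11–4.
Kiln vs Harvest: Harvest, 10–5.
Kiln vs Grove: Grove, 12–3.
Harvest–Grove: Grove 8–7.
Only Grove has no losses; Grove is the Condorcet winner.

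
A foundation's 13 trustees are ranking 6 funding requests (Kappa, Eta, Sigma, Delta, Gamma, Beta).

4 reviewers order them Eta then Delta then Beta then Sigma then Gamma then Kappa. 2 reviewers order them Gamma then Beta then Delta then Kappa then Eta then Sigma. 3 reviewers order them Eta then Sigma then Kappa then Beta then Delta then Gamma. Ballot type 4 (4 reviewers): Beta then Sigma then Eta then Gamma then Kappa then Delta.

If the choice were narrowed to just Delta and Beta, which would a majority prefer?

Ballots ranking Delta above Beta: 4.
Ballots ranking Beta above Delta: 13 − 4 = 9.
Beta wins the head-to-head 9–4.

Beta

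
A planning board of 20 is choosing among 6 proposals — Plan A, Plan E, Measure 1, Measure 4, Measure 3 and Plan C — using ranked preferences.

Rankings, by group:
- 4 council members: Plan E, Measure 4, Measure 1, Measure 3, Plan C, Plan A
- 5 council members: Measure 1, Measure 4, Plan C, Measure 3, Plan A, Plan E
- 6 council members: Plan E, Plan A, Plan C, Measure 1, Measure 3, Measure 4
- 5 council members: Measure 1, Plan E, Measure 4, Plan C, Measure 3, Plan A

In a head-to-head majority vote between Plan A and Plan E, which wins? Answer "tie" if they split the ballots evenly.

Ballots ranking Plan A above Plan E: 5.
Ballots ranking Plan E above Plan A: 20 − 5 = 15.
Plan E wins the head-to-head 15–5.

Plan E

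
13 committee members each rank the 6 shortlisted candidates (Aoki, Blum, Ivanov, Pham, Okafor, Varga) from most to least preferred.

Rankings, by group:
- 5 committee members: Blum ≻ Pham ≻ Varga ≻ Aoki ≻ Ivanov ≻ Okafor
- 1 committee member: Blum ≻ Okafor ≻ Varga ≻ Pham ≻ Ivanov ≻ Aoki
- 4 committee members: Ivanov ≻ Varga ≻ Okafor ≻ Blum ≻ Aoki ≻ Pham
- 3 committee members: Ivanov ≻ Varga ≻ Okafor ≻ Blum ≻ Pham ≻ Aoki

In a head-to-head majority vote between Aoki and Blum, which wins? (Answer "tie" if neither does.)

No ballot ranks Aoki above Blum: 0.
Ballots ranking Blum above Aoki: 13 − 0 = 13.
Blum wins the head-to-head 13–0.

Blum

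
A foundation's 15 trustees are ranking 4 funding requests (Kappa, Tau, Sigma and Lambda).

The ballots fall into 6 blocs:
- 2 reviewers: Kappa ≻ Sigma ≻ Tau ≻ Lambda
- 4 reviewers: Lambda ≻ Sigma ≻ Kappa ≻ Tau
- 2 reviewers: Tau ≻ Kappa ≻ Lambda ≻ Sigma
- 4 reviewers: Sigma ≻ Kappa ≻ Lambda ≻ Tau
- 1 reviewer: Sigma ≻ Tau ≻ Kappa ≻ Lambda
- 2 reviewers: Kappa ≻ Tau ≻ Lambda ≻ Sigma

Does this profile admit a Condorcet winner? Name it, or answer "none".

none

Head-to-head results (15 reviewers):
Kappa vs Tau: Kappa, 12–3.
Kappa vs Sigma: Sigma wins 9–6.
Kappa–Lambda: Kappa 11–4.
Tau vs Sigma: Sigma wins 11–4.
Tau–Lambda: Lambda 8–7.
Sigma vs Lambda: Lambda wins 8–7.
Every project loses at least once (Kappa loses to Sigma; Tau loses to Kappa; Sigma loses to Lambda; Lambda loses to Kappa). The majority relation contains the cycle Kappa > Lambda > Sigma > Kappa, so there is no Condorcet winner.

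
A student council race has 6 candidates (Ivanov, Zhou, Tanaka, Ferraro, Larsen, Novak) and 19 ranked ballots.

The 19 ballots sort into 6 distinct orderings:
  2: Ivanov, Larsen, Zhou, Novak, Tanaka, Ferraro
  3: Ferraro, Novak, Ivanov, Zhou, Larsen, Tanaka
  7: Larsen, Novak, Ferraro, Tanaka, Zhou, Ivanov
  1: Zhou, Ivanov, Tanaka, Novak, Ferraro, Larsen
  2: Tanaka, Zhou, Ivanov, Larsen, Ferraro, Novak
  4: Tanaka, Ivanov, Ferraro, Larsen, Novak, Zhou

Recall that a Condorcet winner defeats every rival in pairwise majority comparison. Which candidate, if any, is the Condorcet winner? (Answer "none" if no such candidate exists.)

Pairwise majorities:
Ivanov vs Zhou: Ivanov preferred on 2+3+4 = 9 ballots; Zhou wins 10–9.
Ivanov vs Tanaka: 6 to 13, Tanaka.
Ivanov vs Ferraro: 9 to 10, Ferraro.
Ivanov vs Larsen: Ivanov is ranked higher on 2+3+1+2+4 = 12 ballots, Larsen on 7. Ivanov wins 12–7.
Ivanov vs Novak: Ivanov is ranked higher on 2+1+2+4 = 9 ballots, Novak on 10. Novak wins 10–9.
Zhou vs Tanaka: Zhou preferred on 2+3+1 = 6 ballots; Tanaka wins 13–6.
Zhou vs Ferraro: 5 to 14, Ferraro.
Zhou vs Larsen: Zhou preferred on 3+1+2 = 6 ballots; Larsen wins 13–6.
Zhou vs Novak: 2+1+2 = 5 for Zhou, 14 for Novak — Novak by 14–5.
Tanaka vs Ferraro: 9 to 10, Ferraro.
Tanaka vs Larsen: Tanaka preferred on 1+2+4 = 7 ballots; Larsen wins 12–7.
Tanaka vs Novak: 1+2+4 = 7 for Tanaka, 12 for Novak — Novak by 12–7.
Ferraro vs Larsen: 3+1+4 = 8 for Ferraro, 11 for Larsen — Larsen by 11–8.
Ferraro vs Novak: Ferraro is ranked higher on 3+2+4 = 9 ballots, Novak on 10. Novak wins 10–9.
Larsen vs Novak: 15 to 4, Larsen.
No candidate is unbeaten: Ivanov loses to Zhou; Zhou loses to Tanaka; Tanaka loses to Ferraro; Ferraro loses to Larsen; Larsen loses to Ivanov; Novak loses to Larsen. In particular Ivanov → Larsen → Zhou → Ivanov is a majority cycle — no Condorcet winner exists.

none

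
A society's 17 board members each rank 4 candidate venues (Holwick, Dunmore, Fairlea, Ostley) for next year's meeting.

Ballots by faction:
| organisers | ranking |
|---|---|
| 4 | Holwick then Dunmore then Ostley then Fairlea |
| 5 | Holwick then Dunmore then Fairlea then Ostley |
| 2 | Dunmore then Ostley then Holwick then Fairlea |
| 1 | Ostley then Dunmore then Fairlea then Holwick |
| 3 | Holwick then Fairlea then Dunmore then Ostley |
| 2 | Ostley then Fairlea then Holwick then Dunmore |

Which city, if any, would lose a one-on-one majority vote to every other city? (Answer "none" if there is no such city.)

Pairwise majorities:
Holwick–Dunmore: Holwick 14–3.
Holwick–Fairlea: Holwick 14–3.
Holwick vs Ostley: Holwick preferred on 4+5+3 = 12 ballots; Holwick wins 12–5.
Dunmore–Fairlea: Dunmore 12–5.
Dunmore vs Ostley: Dunmore preferred on 4+5+2+3 = 14 ballots; Dunmore wins 14–3.
Fairlea–Ostley: Ostley 9–8.
Fairlea is beaten in every head-to-head and is the Condorcet loser.

Fairlea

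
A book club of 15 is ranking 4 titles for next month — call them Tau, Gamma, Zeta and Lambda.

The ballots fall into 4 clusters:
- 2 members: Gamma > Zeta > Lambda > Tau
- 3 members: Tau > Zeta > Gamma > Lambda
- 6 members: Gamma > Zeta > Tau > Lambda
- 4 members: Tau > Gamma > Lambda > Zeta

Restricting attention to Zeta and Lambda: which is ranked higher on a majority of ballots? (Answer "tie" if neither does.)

Ballots ranking Zeta above Lambda: 2 + 3 + 6 = 11.
Ballots ranking Lambda above Zeta: 15 − 11 = 4.
Zeta wins the head-to-head 11–4.

Zeta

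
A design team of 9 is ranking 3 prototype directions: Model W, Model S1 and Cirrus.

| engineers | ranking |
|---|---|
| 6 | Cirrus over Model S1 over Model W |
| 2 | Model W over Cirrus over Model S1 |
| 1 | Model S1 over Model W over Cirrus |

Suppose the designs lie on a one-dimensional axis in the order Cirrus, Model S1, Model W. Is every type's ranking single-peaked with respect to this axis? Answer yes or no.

Axis positions: Cirrus=1, Model S1=2, Model W=3.
Type 1 (peak Cirrus at position 1): ranking walks positions 1-2-3, expanding outward from the peak — single-peaked.
Type 2: ranking walks positions 3-1-2; Cirrus is ranked above Model S1 even though Model S1 lies between Cirrus and the peak Model W on the axis — preferences dip and rise again. Not single-peaked.
Type 3 (peak Model S1 at position 2): ranking walks positions 2-3-1, expanding outward from the peak — single-peaked.
Type 2 violates single-peakedness, so the profile is not single-peaked on this axis.

no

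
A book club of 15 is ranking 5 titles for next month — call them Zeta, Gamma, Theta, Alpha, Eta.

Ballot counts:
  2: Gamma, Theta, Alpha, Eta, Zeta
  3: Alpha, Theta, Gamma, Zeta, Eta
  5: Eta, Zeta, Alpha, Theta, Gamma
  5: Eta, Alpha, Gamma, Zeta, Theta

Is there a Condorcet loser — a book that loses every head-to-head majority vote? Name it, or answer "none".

none

Head-to-head results (15 members):
Zeta vs Gamma: Gamma, 10–5.
Zeta vs Theta: Zeta, 10–5.
Zeta vs Alpha: Zeta preferred on 5 ballots; Alpha wins 10–5.
Zeta vs Eta: Zeta is ranked higher on 3 ballots, Eta on 12. Eta wins 12–3.
Gamma vs Theta: 2+5 = 7 for Gamma, 8 for Theta — Theta by 8–7.
Gamma vs Alpha: Alpha wins 13–2.
Gamma vs Eta: Eta wins 10–5.
Theta vs Alpha: 2 for Theta, 13 for Alpha — Alpha by 13–2.
Theta vs Eta: 2+3 = 5 for Theta, 10 for Eta — Eta by 10–5.
Alpha vs Eta: 5 to 10, Eta.
No book is winless: Zeta beats Theta; Gamma beats Zeta; Theta beats Gamma; Alpha beats Zeta; Eta beats Zeta. There is no Condorcet loser.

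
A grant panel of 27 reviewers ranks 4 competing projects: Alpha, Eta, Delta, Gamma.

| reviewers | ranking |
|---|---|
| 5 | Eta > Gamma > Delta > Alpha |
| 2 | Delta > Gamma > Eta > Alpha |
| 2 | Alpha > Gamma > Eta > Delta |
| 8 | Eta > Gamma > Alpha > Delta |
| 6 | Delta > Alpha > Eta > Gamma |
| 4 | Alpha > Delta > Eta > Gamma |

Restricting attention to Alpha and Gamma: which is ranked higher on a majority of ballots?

Gamma

Ballots ranking Alpha above Gamma: 2 + 6 + 4 = 12.
Ballots ranking Gamma above Alpha: 27 − 12 = 15.
Gamma wins the head-to-head 15–12.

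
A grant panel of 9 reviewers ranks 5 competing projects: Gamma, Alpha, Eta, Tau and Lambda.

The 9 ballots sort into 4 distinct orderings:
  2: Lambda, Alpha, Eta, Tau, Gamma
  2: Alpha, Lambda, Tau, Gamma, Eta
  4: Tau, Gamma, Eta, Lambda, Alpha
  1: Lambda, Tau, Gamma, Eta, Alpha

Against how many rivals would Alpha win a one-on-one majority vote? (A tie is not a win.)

0

Alpha against each rival (9 reviewers):
Alpha vs Gamma: 4 to 5, Gamma.
Alpha vs Eta: Alpha is ranked higher on 2+2 = 4 ballots, Eta on 5. Eta wins 5–4.
Alpha–Tau: Tau 5–4.
Alpha vs Lambda: Alpha is ranked higher on 2 ballots, Lambda on 7. Lambda wins 7–2.
Alpha beats no one; loses to Gamma, Eta, Tau, Lambda — 0 pairwise wins.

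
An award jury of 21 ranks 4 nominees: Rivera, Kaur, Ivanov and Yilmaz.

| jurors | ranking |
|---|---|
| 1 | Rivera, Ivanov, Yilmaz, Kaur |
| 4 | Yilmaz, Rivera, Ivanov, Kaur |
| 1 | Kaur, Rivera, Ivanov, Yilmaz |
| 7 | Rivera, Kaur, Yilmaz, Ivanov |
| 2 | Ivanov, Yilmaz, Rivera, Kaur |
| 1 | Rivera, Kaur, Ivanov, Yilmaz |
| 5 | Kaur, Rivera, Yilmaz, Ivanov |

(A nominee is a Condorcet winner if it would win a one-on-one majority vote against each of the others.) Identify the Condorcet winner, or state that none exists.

Rivera

Head-to-head results (21 jurors):
Rivera vs Kaur: Rivera, 15–6.
Rivera vs Ivanov: Rivera, 19–2.
Rivera–Yilmaz: Rivera 15–6.
Kaur vs Ivanov: Kaur, 14–7.
Kaur vs Yilmaz: Kaur, 14–7.
Ivanov vs Yilmaz: Yilmaz wins 16–5.
Only Rivera has no losses; Rivera is the Condorcet winner.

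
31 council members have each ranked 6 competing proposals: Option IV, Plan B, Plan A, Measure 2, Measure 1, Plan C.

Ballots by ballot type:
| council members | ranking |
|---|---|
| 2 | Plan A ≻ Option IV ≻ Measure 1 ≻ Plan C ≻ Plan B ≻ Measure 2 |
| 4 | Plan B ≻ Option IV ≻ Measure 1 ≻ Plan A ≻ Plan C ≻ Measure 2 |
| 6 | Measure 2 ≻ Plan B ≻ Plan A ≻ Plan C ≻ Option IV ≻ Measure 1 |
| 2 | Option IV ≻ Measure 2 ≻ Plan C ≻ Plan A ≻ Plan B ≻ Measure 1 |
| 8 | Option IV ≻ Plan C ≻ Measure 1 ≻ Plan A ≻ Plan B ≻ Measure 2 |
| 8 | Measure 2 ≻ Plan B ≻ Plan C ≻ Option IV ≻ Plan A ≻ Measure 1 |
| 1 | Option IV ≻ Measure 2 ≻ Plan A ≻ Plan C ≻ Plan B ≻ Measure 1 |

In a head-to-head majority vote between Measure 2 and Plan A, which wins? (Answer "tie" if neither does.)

Measure 2

Ballots ranking Measure 2 above Plan A: 6 + 2 + 8 + 1 = 17.
Ballots ranking Plan A above Measure 2: 31 − 17 = 14.
Measure 2 wins the head-to-head 17–14.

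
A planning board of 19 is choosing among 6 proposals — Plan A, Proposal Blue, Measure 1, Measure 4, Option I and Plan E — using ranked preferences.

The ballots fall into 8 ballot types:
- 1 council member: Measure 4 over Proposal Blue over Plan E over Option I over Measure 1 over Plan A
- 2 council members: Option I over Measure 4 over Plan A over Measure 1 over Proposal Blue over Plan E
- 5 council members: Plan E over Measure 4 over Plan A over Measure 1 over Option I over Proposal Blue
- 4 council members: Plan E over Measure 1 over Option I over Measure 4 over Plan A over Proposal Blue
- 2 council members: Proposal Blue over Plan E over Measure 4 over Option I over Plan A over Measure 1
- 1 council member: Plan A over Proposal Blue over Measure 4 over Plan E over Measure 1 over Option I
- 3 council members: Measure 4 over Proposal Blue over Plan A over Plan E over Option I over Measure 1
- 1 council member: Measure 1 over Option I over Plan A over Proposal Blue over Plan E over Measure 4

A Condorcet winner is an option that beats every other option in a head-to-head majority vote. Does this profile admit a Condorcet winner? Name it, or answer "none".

none

Pairwise majorities:
Plan A vs Proposal Blue: 13 to 6, Plan A.
Plan A vs Measure 1: Plan A preferred on 2+5+2+1+3 = 13 ballots; Plan A wins 13–6.
Plan A vs Measure 4: 1+1 = 2 for Plan A, 17 for Measure 4 — Measure 4 by 17–2.
Plan A vs Option I: Plan A is ranked higher on 5+1+3 = 9 ballots, Option I on 10. Option I wins 10–9.
Plan A vs Plan E: 7 to 12, Plan E.
Proposal Blue vs Measure 1: Proposal Blue preferred on 1+2+1+3 = 7 ballots; Measure 1 wins 12–7.
Proposal Blue vs Measure 4: 2+1+1 = 4 for Proposal Blue, 15 for Measure 4 — Measure 4 by 15–4.
Proposal Blue vs Option I: Proposal Blue is ranked higher on 1+2+1+3 = 7 ballots, Option I on 12. Option I wins 12–7.
Proposal Blue vs Plan E: 1+2+2+1+3+1 = 10 for Proposal Blue, 9 for Plan E — Proposal Blue by 10–9.
Measure 1 vs Measure 4: 4+1 = 5 for Measure 1, 14 for Measure 4 — Measure 4 by 14–5.
Measure 1 vs Option I: Measure 1 preferred on 5+4+1+1 = 11 ballots; Measure 1 wins 11–8.
Measure 1 vs Plan E: Measure 1 preferred on 2+1 = 3 ballots; Plan E wins 16–3.
Measure 4 vs Option I: Measure 4 is ranked higher on 1+5+2+1+3 = 12 ballots, Option I on 7. Measure 4 wins 12–7.
Measure 4 vs Plan E: 7 to 12, Plan E.
Option I vs Plan E: Option I preferred on 2+1 = 3 ballots; Plan E wins 16–3.
Every option loses at least once (Plan A loses to Measure 4; Proposal Blue loses to Plan A; Measure 1 loses to Plan A; Measure 4 loses to Plan E; Option I loses to Measure 1; Plan E loses to Proposal Blue). The majority relation contains the cycle Plan A → Proposal Blue → Plan E → Plan A, so there is no Condorcet winner.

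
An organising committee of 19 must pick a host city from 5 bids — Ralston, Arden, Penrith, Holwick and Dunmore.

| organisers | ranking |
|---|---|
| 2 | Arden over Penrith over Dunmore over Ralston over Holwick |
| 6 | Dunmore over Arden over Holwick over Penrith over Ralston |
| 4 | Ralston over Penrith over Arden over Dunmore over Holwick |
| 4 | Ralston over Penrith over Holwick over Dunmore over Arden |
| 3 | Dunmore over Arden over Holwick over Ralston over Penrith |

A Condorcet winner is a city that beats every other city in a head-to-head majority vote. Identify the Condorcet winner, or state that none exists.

Check each pair by majority over 19 ballots:
Ralston vs Arden: Ralston is ranked higher on 4+4 = 8 ballots, Arden on 11. Arden wins 11–8.
Ralston vs Penrith: Ralston is ranked higher on 4+4+3 = 11 ballots, Penrith on 8. Ralston wins 11–8.
Ralston vs Holwick: Ralston preferred on 2+4+4 = 10 ballots; Ralston wins 10–9.
Ralston vs Dunmore: Ralston preferred on 4+4 = 8 ballots; Dunmore wins 11–8.
Arden vs Penrith: 11 to 8, Arden.
Arden vs Holwick: Arden is ranked higher on 2+6+4+3 = 15 ballots, Holwick on 4. Arden wins 15–4.
Arden vs Dunmore: 2+4 = 6 for Arden, 13 for Dunmore — Dunmore by 13–6.
Penrith vs Holwick: 10 to 9, Penrith.
Penrith vs Dunmore: 2+4+4 = 10 for Penrith, 9 for Dunmore — Penrith by 10–9.
Holwick vs Dunmore: Holwick is ranked higher on 4 ballots, Dunmore on 15. Dunmore wins 15–4.
Each city drops at least one matchup (Ralston loses to Arden; Arden loses to Dunmore; Penrith loses to Ralston; Holwick loses to Ralston; Dunmore loses to Penrith); the cycle Ralston > Penrith > Dunmore > Ralston rules out a Condorcet winner.

none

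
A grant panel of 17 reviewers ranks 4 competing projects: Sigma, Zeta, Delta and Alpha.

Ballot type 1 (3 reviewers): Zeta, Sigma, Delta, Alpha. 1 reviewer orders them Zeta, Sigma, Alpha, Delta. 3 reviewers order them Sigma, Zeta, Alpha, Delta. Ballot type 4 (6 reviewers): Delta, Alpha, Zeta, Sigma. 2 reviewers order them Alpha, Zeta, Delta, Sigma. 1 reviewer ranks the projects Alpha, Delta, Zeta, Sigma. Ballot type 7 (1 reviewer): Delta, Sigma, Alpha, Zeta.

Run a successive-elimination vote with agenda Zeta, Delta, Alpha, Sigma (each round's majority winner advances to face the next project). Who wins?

Round 1: Zeta vs Delta — 9–8, Zeta advances.
Round 2: Zeta vs Alpha — 7–10, Alpha advances.
Round 3: Alpha vs Sigma — 9–8, Alpha advances.
The agenda winner is Alpha.

Alpha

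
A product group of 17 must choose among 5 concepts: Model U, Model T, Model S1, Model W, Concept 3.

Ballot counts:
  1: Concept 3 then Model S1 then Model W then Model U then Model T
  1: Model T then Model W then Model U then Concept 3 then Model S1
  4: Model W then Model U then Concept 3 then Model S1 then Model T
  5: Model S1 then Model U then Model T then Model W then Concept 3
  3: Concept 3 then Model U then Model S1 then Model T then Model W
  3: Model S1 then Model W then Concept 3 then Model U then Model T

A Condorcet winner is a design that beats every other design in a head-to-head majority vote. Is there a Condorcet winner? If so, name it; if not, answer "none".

Head-to-head results (17 engineers):
Model U vs Model T: Model U preferred on 1+4+5+3+3 = 16 ballots; Model U wins 16–1.
Model U vs Model S1: 8 to 9, Model S1.
Model U vs Model W: Model U is ranked higher on 5+3 = 8 ballots, Model W on 9. Model W wins 9–8.
Model U vs Concept 3: 10 to 7, Model U.
Model T vs Model S1: 1 for Model T, 16 for Model S1 — Model S1 by 16–1.
Model T vs Model W: Model T is ranked higher on 1+5+3 = 9 ballots, Model W on 8. Model T wins 9–8.
Model T vs Concept 3: Model T is ranked higher on 1+5 = 6 ballots, Concept 3 on 11. Concept 3 wins 11–6.
Model S1 vs Model W: 12 to 5, Model S1.
Model S1 vs Concept 3: 5+3 = 8 for Model S1, 9 for Concept 3 — Concept 3 by 9–8.
Model W vs Concept 3: Model W is ranked higher on 1+4+5+3 = 13 ballots, Concept 3 on 4. Model W wins 13–4.
Each design drops at least one matchup (Model U loses to Model S1; Model T loses to Model U; Model S1 loses to Concept 3; Model W loses to Model T; Concept 3 loses to Model U); the cycle Model U → Model T → Model W → Model U rules out a Condorcet winner.

none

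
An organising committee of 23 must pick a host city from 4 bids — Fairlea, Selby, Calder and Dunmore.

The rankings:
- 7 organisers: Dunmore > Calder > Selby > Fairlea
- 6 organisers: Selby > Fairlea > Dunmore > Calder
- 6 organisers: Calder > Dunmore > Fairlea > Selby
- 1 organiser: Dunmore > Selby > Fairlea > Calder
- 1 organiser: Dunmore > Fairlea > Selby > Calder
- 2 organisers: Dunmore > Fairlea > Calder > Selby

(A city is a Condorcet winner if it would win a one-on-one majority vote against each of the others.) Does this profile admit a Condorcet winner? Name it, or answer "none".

Head-to-head results (23 organisers):
Fairlea vs Selby: Selby, 14–9.
Fairlea vs Calder: Calder wins 13–10.
Fairlea vs Dunmore: Dunmore wins 17–6.
Selby vs Calder: Calder wins 15–8.
Selby vs Dunmore: Dunmore, 17–6.
Calder vs Dunmore: Dunmore wins 17–6.
Only Dunmore has no losses; Dunmore is the Condorcet winner.

Dunmore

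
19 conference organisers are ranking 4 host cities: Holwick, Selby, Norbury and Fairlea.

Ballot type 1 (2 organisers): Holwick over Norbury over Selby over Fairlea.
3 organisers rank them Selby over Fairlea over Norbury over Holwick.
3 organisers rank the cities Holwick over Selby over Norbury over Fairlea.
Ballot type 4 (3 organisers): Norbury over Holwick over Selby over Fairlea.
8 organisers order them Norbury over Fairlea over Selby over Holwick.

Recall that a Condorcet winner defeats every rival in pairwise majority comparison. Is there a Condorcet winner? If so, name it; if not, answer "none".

Norbury

Head-to-head results (19 organisers):
Holwick–Selby: Selby 11–8.
Holwick vs Norbury: Norbury, 14–5.
Holwick vs Fairlea: Fairlea, 11–8.
Selby vs Norbury: Norbury, 13–6.
Selby–Fairlea: Selby 11–8.
Norbury–Fairlea: Norbury 16–3.
Norbury defeats every rival head-to-head and is the Condorcet winner.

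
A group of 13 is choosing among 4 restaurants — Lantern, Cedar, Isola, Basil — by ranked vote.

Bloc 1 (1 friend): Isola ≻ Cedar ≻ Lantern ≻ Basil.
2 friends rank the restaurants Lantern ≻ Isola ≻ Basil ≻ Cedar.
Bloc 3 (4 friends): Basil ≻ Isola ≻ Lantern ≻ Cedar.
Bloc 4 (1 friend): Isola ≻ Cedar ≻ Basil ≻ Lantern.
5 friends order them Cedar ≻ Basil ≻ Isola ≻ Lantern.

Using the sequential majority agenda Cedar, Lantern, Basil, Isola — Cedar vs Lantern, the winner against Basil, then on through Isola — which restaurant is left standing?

Isola

Round 1: Cedar vs Lantern — 7–6, Cedar advances.
Round 2: Cedar vs Basil — 7–6, Cedar advances.
Round 3: Cedar vs Isola — 5–8, Isola advances.
Isola survives the agenda.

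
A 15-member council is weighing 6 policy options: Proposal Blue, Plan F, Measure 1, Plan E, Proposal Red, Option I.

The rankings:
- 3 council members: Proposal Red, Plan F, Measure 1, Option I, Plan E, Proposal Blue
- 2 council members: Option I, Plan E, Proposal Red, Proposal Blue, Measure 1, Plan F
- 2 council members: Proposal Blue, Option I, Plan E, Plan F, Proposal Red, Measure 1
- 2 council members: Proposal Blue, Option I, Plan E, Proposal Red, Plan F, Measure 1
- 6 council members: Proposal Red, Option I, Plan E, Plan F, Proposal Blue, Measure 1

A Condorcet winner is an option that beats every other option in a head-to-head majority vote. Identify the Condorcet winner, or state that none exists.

Check each pair by majority over 15 ballots:
Proposal Blue vs Plan F: Plan F, 9–6.
Proposal Blue vs Measure 1: Proposal Blue, 12–3.
Proposal Blue vs Plan E: Plan E, 11–4.
Proposal Blue vs Proposal Red: Proposal Red wins 11–4.
Proposal Blue vs Option I: Option I, 11–4.
Plan F vs Measure 1: Plan F, 13–2.
Plan F–Plan E: Plan E 12–3.
Plan F vs Proposal Red: Proposal Red, 13–2.
Plan F–Option I: Option I 12–3.
Measure 1–Plan E: Plan E 12–3.
Measure 1–Proposal Red: Proposal Red 15–0.
Measure 1 vs Option I: Option I, 12–3.
Plan E vs Proposal Red: Proposal Red wins 9–6.
Plan E–Option I: Option I 15–0.
Proposal Red–Option I: Proposal Red 9–6.
Proposal Red defeats every rival head-to-head and is the Condorcet winner.

Proposal Red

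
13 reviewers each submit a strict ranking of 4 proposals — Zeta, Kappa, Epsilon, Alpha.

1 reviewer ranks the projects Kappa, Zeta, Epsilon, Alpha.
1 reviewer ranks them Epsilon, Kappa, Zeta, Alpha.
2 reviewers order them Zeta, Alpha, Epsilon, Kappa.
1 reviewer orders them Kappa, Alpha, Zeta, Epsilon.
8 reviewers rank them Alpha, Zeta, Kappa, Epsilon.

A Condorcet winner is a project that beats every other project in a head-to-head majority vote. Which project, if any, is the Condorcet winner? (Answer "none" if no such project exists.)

Alpha

Head-to-head results (13 reviewers):
Zeta vs Kappa: Zeta wins 10–3.
Zeta vs Epsilon: Zeta, 12–1.
Zeta vs Alpha: Alpha wins 9–4.
Kappa vs Epsilon: Kappa wins 10–3.
Kappa vs Alpha: Alpha wins 10–3.
Epsilon vs Alpha: Alpha, 11–2.
Only Alpha has no losses; Alpha is the Condorcet winner.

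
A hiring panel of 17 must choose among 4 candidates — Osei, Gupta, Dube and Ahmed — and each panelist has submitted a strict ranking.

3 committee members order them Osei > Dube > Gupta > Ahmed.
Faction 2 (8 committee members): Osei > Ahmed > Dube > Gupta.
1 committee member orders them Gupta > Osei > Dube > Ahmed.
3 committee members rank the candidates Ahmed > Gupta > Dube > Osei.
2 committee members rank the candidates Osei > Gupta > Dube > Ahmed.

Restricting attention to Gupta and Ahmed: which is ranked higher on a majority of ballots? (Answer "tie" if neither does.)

Ahmed

Ballots ranking Gupta above Ahmed: 3 + 1 + 2 = 6.
Ballots ranking Ahmed above Gupta: 17 − 6 = 11.
Ahmed wins the head-to-head 11–6.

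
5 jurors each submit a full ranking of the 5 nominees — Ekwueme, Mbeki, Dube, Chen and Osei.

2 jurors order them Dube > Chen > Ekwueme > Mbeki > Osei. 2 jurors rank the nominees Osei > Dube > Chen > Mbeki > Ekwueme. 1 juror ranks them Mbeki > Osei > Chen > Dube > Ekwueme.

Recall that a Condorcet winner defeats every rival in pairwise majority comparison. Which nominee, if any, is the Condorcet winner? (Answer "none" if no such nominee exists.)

Head-to-head results (5 jurors):
Ekwueme vs Mbeki: Ekwueme is ranked higher on 2 ballots, Mbeki on 3. Mbeki wins 3–2.
Ekwueme–Dube: Dube 5–0.
Ekwueme–Chen: Chen 5–0.
Ekwueme vs Osei: Ekwueme is ranked higher on 2 ballots, Osei on 3. Osei wins 3–2.
Mbeki vs Dube: Dube wins 4–1.
Mbeki vs Chen: Mbeki preferred on 1 ballot; Chen wins 4–1.
Mbeki vs Osei: Mbeki is ranked higher on 2+1 = 3 ballots, Osei on 2. Mbeki wins 3–2.
Dube vs Chen: Dube preferred on 2+2 = 4 ballots; Dube wins 4–1.
Dube vs Osei: Osei wins 3–2.
Chen vs Osei: 2 for Chen, 3 for Osei — Osei by 3–2.
No nominee is unbeaten: Ekwueme loses to Mbeki; Mbeki loses to Dube; Dube loses to Osei; Chen loses to Dube; Osei loses to Mbeki. In particular Mbeki beats Osei beats Dube beats Mbeki is a majority cycle — no Condorcet winner exists.

none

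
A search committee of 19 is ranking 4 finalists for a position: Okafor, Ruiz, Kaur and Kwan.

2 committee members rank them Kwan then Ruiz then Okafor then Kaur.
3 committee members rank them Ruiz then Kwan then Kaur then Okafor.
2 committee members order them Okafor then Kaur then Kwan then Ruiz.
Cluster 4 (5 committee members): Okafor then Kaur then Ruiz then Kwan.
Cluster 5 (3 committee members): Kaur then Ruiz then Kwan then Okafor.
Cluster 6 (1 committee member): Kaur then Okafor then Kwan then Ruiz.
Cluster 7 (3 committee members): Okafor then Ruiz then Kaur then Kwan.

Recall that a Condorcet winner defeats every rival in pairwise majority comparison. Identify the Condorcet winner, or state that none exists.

Check each pair by majority over 19 ballots:
Okafor vs Ruiz: Okafor wins 11–8.
Okafor vs Kaur: Okafor, 12–7.
Okafor vs Kwan: Okafor, 11–8.
Ruiz vs Kaur: Kaur, 11–8.
Ruiz–Kwan: Ruiz 14–5.
Kaur vs Kwan: Kaur, 14–5.
Okafor wins every pairwise contest, so Okafor is the Condorcet winner.

Okafor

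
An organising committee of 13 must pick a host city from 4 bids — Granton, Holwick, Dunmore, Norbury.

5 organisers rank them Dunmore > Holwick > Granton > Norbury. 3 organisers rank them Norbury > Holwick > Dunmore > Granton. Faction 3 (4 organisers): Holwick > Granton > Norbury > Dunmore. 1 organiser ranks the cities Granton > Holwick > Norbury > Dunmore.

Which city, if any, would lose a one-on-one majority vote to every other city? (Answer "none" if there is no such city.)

none

Pairwise majorities:
Granton vs Holwick: Granton preferred on 1 ballot; Holwick wins 12–1.
Granton vs Dunmore: Dunmore, 8–5.
Granton vs Norbury: Granton, 10–3.
Holwick–Dunmore: Holwick 8–5.
Holwick–Norbury: Holwick 10–3.
Dunmore vs Norbury: 5 for Dunmore, 8 for Norbury — Norbury by 8–5.
Each city has at least one pairwise win (Granton beats Norbury; Holwick beats Granton; Dunmore beats Granton; Norbury beats Dunmore) — no Condorcet loser.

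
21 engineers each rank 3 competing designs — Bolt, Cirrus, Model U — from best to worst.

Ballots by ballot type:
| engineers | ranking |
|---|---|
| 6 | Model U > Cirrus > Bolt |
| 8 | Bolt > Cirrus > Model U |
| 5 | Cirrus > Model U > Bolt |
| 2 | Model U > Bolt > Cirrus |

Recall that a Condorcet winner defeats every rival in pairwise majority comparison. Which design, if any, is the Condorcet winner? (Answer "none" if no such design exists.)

Head-to-head results (21 engineers):
Bolt vs Cirrus: Cirrus wins 11–10.
Bolt–Model U: Model U 13–8.
Cirrus vs Model U: Cirrus, 13–8.
Cirrus wins every pairwise contest, so Cirrus is the Condorcet winner.

Cirrus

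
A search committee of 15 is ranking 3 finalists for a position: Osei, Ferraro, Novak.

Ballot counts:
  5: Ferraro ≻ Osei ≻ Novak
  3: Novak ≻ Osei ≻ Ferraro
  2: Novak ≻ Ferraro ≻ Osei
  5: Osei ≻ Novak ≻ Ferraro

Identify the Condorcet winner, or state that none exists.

Osei

Head-to-head results (15 committee members):
Osei vs Ferraro: Osei is ranked higher on 3+5 = 8 ballots, Ferraro on 7. Osei wins 8–7.
Osei vs Novak: Osei preferred on 5+5 = 10 ballots; Osei wins 10–5.
Ferraro vs Novak: 5 to 10, Novak.
Only Osei has no losses; Osei is the Condorcet winner.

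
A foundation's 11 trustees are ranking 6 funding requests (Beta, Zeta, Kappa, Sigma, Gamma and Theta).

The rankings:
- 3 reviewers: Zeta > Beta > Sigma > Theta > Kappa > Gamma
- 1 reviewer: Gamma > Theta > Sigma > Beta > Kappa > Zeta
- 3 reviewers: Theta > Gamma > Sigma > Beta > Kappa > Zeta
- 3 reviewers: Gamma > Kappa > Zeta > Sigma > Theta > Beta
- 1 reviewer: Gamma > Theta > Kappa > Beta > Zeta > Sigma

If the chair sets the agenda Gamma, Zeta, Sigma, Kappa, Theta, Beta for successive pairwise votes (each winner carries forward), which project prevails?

Round 1: Gamma vs Zeta — 8–3, Gamma advances.
Round 2: Gamma vs Sigma — 8–3, Gamma advances.
Round 3: Gamma vs Kappa — 8–3, Gamma advances.
Round 4: Gamma vs Theta — 5–6, Theta advances.
Round 5: Theta vs Beta — 8–3, Theta advances.
The agenda winner is Theta.

Theta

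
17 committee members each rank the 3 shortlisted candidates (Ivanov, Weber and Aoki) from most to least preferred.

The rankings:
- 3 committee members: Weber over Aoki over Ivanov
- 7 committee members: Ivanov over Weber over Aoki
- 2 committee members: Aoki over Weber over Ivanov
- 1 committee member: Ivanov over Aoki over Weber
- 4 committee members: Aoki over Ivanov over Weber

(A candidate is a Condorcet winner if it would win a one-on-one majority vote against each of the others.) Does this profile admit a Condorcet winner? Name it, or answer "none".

none

Head-to-head results (17 committee members):
Ivanov–Weber: Ivanov 12–5.
Ivanov vs Aoki: Aoki wins 9–8.
Weber vs Aoki: Weber wins 10–7.
No candidate is unbeaten: Ivanov loses to Aoki; Weber loses to Ivanov; Aoki loses to Weber. In particular Ivanov beats Weber beats Aoki beats Ivanov is a majority cycle — no Condorcet winner exists.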